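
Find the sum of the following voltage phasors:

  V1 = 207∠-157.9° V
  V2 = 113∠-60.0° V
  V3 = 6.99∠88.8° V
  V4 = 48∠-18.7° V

Step 1 — Convert each phasor to rectangular form:
  V1 = 207·(cos(-157.9°) + j·sin(-157.9°)) = -191.8 - j77.88 V
  V2 = 113·(cos(-60.0°) + j·sin(-60.0°)) = 56.5 - j97.86 V
  V3 = 6.99·(cos(88.8°) + j·sin(88.8°)) = 0.1464 + j6.988 V
  V4 = 48·(cos(-18.7°) + j·sin(-18.7°)) = 45.47 - j15.39 V
Step 2 — Sum components: V_total = -89.68 - j184.1 V.
Step 3 — Convert to polar: |V_total| = 204.8 V, ∠V_total = -116.0°.

V_total = 204.8∠-116.0° V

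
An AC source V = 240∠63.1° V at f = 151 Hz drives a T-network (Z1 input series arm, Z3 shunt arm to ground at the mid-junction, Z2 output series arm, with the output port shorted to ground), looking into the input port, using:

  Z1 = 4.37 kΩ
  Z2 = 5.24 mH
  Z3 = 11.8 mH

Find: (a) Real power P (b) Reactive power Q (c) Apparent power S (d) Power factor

Step 1 — Angular frequency: ω = 2π·f = 2π·151 = 948.8 rad/s.
Step 2 — Component impedances:
  Z1: Z = R = 4370 Ω
  Z2: Z = jωL = j·948.8·0.00524 = 0 + j4.972 Ω
  Z3: Z = jωL = j·948.8·0.0118 = 0 + j11.2 Ω
Step 3 — With the output port shorted to ground, the output series arm Z2 runs from the junction to ground; the shunt arm Z3 also runs from the junction to ground. They appear in parallel: Z3 || Z2 = 0 + j3.443 Ω.
Step 4 — Series with input arm Z1: Z_in = Z1 + (Z3 || Z2) = 4370 + j3.443 Ω = 4370∠0.0° Ω.
Step 5 — Source phasor: V = 240∠63.1° V = 108.6 + j214 V.
Step 6 — Current: I = V / Z = 0.02489 + j0.04896 A = 0.05492∠63.1° A.
Step 7 — Complex power: S = V·I* = 13.18 + j0.01038 VA.
Step 8 — Real power: P = Re(S) = 13.18 W.
Step 9 — Reactive power: Q = Im(S) = 0.01038 VAR.
Step 10 — Apparent power: |S| = 13.18 VA.
Step 11 — Power factor: PF = P/|S| = 1 (lagging).

(a) P = 13.18 W  (b) Q = 0.01038 VAR  (c) S = 13.18 VA  (d) PF = 1 (lagging)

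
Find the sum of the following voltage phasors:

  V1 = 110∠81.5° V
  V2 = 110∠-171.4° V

Step 1 — Convert each phasor to rectangular form:
  V1 = 110·(cos(81.5°) + j·sin(81.5°)) = 16.26 + j108.8 V
  V2 = 110·(cos(-171.4°) + j·sin(-171.4°)) = -108.8 - j16.45 V
Step 2 — Sum components: V_total = -92.5 + j92.34 V.
Step 3 — Convert to polar: |V_total| = 130.7 V, ∠V_total = 135.0°.

V_total = 130.7∠135.0° V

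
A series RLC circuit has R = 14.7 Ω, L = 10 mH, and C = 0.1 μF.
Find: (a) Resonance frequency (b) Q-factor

Step 1 — Resonance condition Im(Z)=0 gives ω₀ = 1/√(LC).
Step 2 — ω₀ = 1/√(0.01·1e-07) = 3.162e+04 rad/s.
Step 3 — f₀ = ω₀/(2π) = 5033 Hz.
Step 4 — Series Q: Q = ω₀L/R = 3.162e+04·0.01/14.7 = 21.51.

(a) f₀ = 5033 Hz  (b) Q = 21.51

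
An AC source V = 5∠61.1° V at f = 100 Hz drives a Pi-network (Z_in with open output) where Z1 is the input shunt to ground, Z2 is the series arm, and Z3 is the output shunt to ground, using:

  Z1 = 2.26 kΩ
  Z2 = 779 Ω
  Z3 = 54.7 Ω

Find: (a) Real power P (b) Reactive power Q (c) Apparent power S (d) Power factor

Step 1 — Angular frequency: ω = 2π·f = 2π·100 = 628.3 rad/s.
Step 2 — Component impedances:
  Z1: Z = R = 2260 Ω
  Z2: Z = R = 779 Ω
  Z3: Z = R = 54.7 Ω
Step 3 — With open output, the series arm Z2 and the output shunt Z3 appear in series to ground: Z2 + Z3 = 833.7 Ω.
Step 4 — Parallel with input shunt Z1: Z_in = Z1 || (Z2 + Z3) = 609 Ω = 609∠0.0° Ω.
Step 5 — Source phasor: V = 5∠61.1° V = 2.416 + j4.377 V.
Step 6 — Current: I = V / Z = 0.003968 + j0.007187 A = 0.00821∠61.1° A.
Step 7 — Complex power: S = V·I* = 0.04105 VA.
Step 8 — Real power: P = Re(S) = 0.04105 W.
Step 9 — Reactive power: Q = Im(S) = 0 VAR.
Step 10 — Apparent power: |S| = 0.04105 VA.
Step 11 — Power factor: PF = P/|S| = 1 (unity).

(a) P = 0.04105 W  (b) Q = 0 VAR  (c) S = 0.04105 VA  (d) PF = 1 (unity)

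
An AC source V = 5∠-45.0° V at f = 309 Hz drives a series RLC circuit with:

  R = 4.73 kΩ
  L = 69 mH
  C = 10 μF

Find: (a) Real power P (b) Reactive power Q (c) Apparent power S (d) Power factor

Step 1 — Angular frequency: ω = 2π·f = 2π·309 = 1942 rad/s.
Step 2 — Component impedances:
  R: Z = R = 4730 Ω
  L: Z = jωL = j·1942·0.069 = 0 + j134 Ω
  C: Z = 1/(jωC) = -j/(ω·C) = 0 - j51.51 Ω
Step 3 — Series combination: Z_total = R + L + C = 4730 + j82.46 Ω = 4731∠1.0° Ω.
Step 4 — Source phasor: V = 5∠-45.0° V = 3.536 - j3.536 V.
Step 5 — Current: I = V / Z = 0.0007342 - j0.0007603 A = 0.001057∠-46.0° A.
Step 6 — Complex power: S = V·I* = 0.005284 + j9.211e-05 VA.
Step 7 — Real power: P = Re(S) = 0.005284 W.
Step 8 — Reactive power: Q = Im(S) = 9.211e-05 VAR.
Step 9 — Apparent power: |S| = 0.005285 VA.
Step 10 — Power factor: PF = P/|S| = 0.9998 (lagging).

(a) P = 0.005284 W  (b) Q = 9.211e-05 VAR  (c) S = 0.005285 VA  (d) PF = 0.9998 (lagging)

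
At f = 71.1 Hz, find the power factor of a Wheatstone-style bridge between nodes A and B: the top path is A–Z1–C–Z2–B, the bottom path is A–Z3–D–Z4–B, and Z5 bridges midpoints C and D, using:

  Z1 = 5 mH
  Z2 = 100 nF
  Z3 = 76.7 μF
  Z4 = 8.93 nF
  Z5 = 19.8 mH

Step 1 — Angular frequency: ω = 2π·f = 2π·71.1 = 446.7 rad/s.
Step 2 — Component impedances:
  Z1: Z = jωL = j·446.7·0.005 = 0 + j2.234 Ω
  Z2: Z = 1/(jωC) = -j/(ω·C) = 0 - j2.238e+04 Ω
  Z3: Z = 1/(jωC) = -j/(ω·C) = 0 - j29.18 Ω
  Z4: Z = 1/(jωC) = -j/(ω·C) = 0 - j2.507e+05 Ω
  Z5: Z = jωL = j·446.7·0.0198 = 0 + j8.845 Ω
Step 3 — Bridge requires nodal analysis (the Z5 bridge couples midpoints C and D, so the two paths cannot be reduced to a simple series/parallel combination). Setting node B to ground and injecting 1 A at node A, the 3-node admittance system at A, C, D solves to V_A = Z_AB = 0 - j2.055e+04 Ω = 2.055e+04∠-90.0° Ω.
Step 4 — Power factor: PF = cos(φ) = Re(Z)/|Z| = 0/2.055e+04 = 0.
Step 5 — Type: Im(Z) = -2.055e+04 ⇒ leading (phase φ = -90.0°).

PF = 0 (leading, φ = -90.0°)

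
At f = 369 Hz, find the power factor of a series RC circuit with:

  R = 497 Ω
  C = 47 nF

Step 1 — Angular frequency: ω = 2π·f = 2π·369 = 2318 rad/s.
Step 2 — Component impedances:
  R: Z = R = 497 Ω
  C: Z = 1/(jωC) = -j/(ω·C) = 0 - j9177 Ω
Step 3 — Series combination: Z_total = R + C = 497 - j9177 Ω = 9190∠-86.9° Ω.
Step 4 — Power factor: PF = cos(φ) = Re(Z)/|Z| = 497/9190 = 0.05408.
Step 5 — Type: Im(Z) = -9177 ⇒ leading (phase φ = -86.9°).

PF = 0.05408 (leading, φ = -86.9°)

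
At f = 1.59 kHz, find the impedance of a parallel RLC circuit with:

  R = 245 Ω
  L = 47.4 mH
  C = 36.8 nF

Step 1 — Angular frequency: ω = 2π·f = 2π·1590 = 9990 rad/s.
Step 2 — Component impedances:
  R: Z = R = 245 Ω
  L: Z = jωL = j·9990·0.0474 = 0 + j473.5 Ω
  C: Z = 1/(jωC) = -j/(ω·C) = 0 - j2720 Ω
Step 3 — Parallel combination: 1/Z_total = 1/R + 1/L + 1/C; Z_total = 207.2 + j88.53 Ω = 225.3∠23.1° Ω.

Z = 207.2 + j88.53 Ω = 225.3∠23.1° Ω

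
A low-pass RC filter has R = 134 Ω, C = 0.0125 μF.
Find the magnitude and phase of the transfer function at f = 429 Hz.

Step 1 — Angular frequency: ω = 2π·429 = 2695 rad/s.
Step 2 — Transfer function: H(jω) = 1/(1 + jωRC).
Step 3 — Denominator: 1 + jωRC = 1 + j·2695·134·1.25e-08 = 1 + j0.004515.
Step 4 — H = 1 - j0.004515.
Step 5 — Magnitude: |H| = 1 (-0.0 dB); phase: φ = -0.3°.

|H| = 1 (-0.0 dB), φ = -0.3°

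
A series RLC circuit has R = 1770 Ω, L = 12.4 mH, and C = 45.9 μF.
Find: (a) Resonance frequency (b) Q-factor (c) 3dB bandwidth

Step 1 — Resonance: ω₀ = 1/√(LC) = 1/√(0.0124·4.59e-05) = 1326 rad/s.
Step 2 — f₀ = ω₀/(2π) = 211 Hz.
Step 3 — Series Q: Q = ω₀L/R = 1326·0.0124/1770 = 0.009286.
Step 4 — Bandwidth: Δω = ω₀/Q = 1.427e+05 rad/s; BW = Δω/(2π) = 2.272e+04 Hz.

(a) f₀ = 211 Hz  (b) Q = 0.009286  (c) BW = 2.272e+04 Hz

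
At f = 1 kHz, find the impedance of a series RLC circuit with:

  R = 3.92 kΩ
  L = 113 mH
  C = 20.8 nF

Step 1 — Angular frequency: ω = 2π·f = 2π·1000 = 6283 rad/s.
Step 2 — Component impedances:
  R: Z = R = 3920 Ω
  L: Z = jωL = j·6283·0.113 = 0 + j710 Ω
  C: Z = 1/(jωC) = -j/(ω·C) = 0 - j7652 Ω
Step 3 — Series combination: Z_total = R + L + C = 3920 - j6942 Ω = 7972∠-60.5° Ω.

Z = 3920 - j6942 Ω = 7972∠-60.5° Ω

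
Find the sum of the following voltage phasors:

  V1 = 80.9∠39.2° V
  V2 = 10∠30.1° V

Step 1 — Convert each phasor to rectangular form:
  V1 = 80.9·(cos(39.2°) + j·sin(39.2°)) = 62.69 + j51.13 V
  V2 = 10·(cos(30.1°) + j·sin(30.1°)) = 8.652 + j5.015 V
Step 2 — Sum components: V_total = 71.34 + j56.15 V.
Step 3 — Convert to polar: |V_total| = 90.79 V, ∠V_total = 38.2°.

V_total = 90.79∠38.2° V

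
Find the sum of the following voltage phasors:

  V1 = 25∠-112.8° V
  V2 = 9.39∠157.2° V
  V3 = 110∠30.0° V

Step 1 — Convert each phasor to rectangular form:
  V1 = 25·(cos(-112.8°) + j·sin(-112.8°)) = -9.688 - j23.05 V
  V2 = 9.39·(cos(157.2°) + j·sin(157.2°)) = -8.656 + j3.639 V
  V3 = 110·(cos(30.0°) + j·sin(30.0°)) = 95.26 + j55 V
Step 2 — Sum components: V_total = 76.92 + j35.59 V.
Step 3 — Convert to polar: |V_total| = 84.75 V, ∠V_total = 24.8°.

V_total = 84.75∠24.8° V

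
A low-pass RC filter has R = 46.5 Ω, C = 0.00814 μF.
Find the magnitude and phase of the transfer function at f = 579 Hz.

Step 1 — Angular frequency: ω = 2π·579 = 3638 rad/s.
Step 2 — Transfer function: H(jω) = 1/(1 + jωRC).
Step 3 — Denominator: 1 + jωRC = 1 + j·3638·46.5·8.14e-09 = 1 + j0.001377.
Step 4 — H = 1 - j0.001377.
Step 5 — Magnitude: |H| = 1 (-0.0 dB); phase: φ = -0.1°.

|H| = 1 (-0.0 dB), φ = -0.1°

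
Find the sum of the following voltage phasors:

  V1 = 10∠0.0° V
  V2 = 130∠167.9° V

Step 1 — Convert each phasor to rectangular form:
  V1 = 10·(cos(0.0°) + j·sin(0.0°)) = 10 V
  V2 = 130·(cos(167.9°) + j·sin(167.9°)) = -127.1 + j27.25 V
Step 2 — Sum components: V_total = -117.1 + j27.25 V.
Step 3 — Convert to polar: |V_total| = 120.2 V, ∠V_total = 166.9°.

V_total = 120.2∠166.9° V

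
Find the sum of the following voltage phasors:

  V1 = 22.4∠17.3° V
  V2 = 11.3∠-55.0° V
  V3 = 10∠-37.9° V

Step 1 — Convert each phasor to rectangular form:
  V1 = 22.4·(cos(17.3°) + j·sin(17.3°)) = 21.39 + j6.661 V
  V2 = 11.3·(cos(-55.0°) + j·sin(-55.0°)) = 6.481 - j9.256 V
  V3 = 10·(cos(-37.9°) + j·sin(-37.9°)) = 7.891 - j6.143 V
Step 2 — Sum components: V_total = 35.76 - j8.738 V.
Step 3 — Convert to polar: |V_total| = 36.81 V, ∠V_total = -13.7°.

V_total = 36.81∠-13.7° V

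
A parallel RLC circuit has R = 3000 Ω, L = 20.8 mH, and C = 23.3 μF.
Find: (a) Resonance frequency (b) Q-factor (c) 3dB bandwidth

Step 1 — Resonance: ω₀ = 1/√(LC) = 1/√(0.0208·2.33e-05) = 1436 rad/s.
Step 2 — f₀ = ω₀/(2π) = 228.6 Hz.
Step 3 — Parallel Q: Q = R/(ω₀L) = 3000/(1436·0.0208) = 100.4.
Step 4 — Bandwidth: Δω = ω₀/Q = 14.31 rad/s; BW = Δω/(2π) = 2.277 Hz.

(a) f₀ = 228.6 Hz  (b) Q = 100.4  (c) BW = 2.277 Hz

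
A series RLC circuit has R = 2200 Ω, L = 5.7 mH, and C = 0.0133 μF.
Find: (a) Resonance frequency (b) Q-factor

Step 1 — Resonance condition Im(Z)=0 gives ω₀ = 1/√(LC).
Step 2 — ω₀ = 1/√(0.0057·1.33e-08) = 1.149e+05 rad/s.
Step 3 — f₀ = ω₀/(2π) = 1.828e+04 Hz.
Step 4 — Series Q: Q = ω₀L/R = 1.149e+05·0.0057/2200 = 0.2976.

(a) f₀ = 1.828e+04 Hz  (b) Q = 0.2976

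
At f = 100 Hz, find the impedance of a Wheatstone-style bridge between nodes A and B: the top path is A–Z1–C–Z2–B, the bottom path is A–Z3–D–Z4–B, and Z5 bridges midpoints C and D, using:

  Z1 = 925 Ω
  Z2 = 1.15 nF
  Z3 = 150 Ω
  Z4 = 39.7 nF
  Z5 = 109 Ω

Step 1 — Angular frequency: ω = 2π·f = 2π·100 = 628.3 rad/s.
Step 2 — Component impedances:
  Z1: Z = R = 925 Ω
  Z2: Z = 1/(jωC) = -j/(ω·C) = 0 - j1.384e+06 Ω
  Z3: Z = R = 150 Ω
  Z4: Z = 1/(jωC) = -j/(ω·C) = 0 - j4.009e+04 Ω
  Z5: Z = R = 109 Ω
Step 3 — Bridge requires nodal analysis (the Z5 bridge couples midpoints C and D, so the two paths cannot be reduced to a simple series/parallel combination). Setting node B to ground and injecting 1 A at node A, the 3-node admittance system at A, C, D solves to V_A = Z_AB = 130.3 - j3.896e+04 Ω = 3.896e+04∠-89.8° Ω.

Z = 130.3 - j3.896e+04 Ω = 3.896e+04∠-89.8° Ω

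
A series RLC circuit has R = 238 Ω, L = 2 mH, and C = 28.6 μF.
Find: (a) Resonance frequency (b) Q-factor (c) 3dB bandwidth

Step 1 — Resonance: ω₀ = 1/√(LC) = 1/√(0.002·2.86e-05) = 4181 rad/s.
Step 2 — f₀ = ω₀/(2π) = 665.5 Hz.
Step 3 — Series Q: Q = ω₀L/R = 4181·0.002/238 = 0.03514.
Step 4 — Bandwidth: Δω = ω₀/Q = 1.19e+05 rad/s; BW = Δω/(2π) = 1.894e+04 Hz.

(a) f₀ = 665.5 Hz  (b) Q = 0.03514  (c) BW = 1.894e+04 Hz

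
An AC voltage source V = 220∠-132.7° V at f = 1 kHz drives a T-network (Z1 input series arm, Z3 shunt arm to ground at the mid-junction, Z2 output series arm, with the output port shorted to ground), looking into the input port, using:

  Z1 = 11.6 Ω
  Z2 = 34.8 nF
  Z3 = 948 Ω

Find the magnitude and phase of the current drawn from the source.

Step 1 — Angular frequency: ω = 2π·f = 2π·1000 = 6283 rad/s.
Step 2 — Component impedances:
  Z1: Z = R = 11.6 Ω
  Z2: Z = 1/(jωC) = -j/(ω·C) = 0 - j4573 Ω
  Z3: Z = R = 948 Ω
Step 3 — With the output port shorted to ground, the output series arm Z2 runs from the junction to ground; the shunt arm Z3 also runs from the junction to ground. They appear in parallel: Z3 || Z2 = 908.9 - j188.4 Ω.
Step 4 — Series with input arm Z1: Z_in = Z1 + (Z3 || Z2) = 920.5 - j188.4 Ω = 939.6∠-11.6° Ω.
Step 5 — Source phasor: V = 220∠-132.7° V = -149.2 - j161.7 V.
Step 6 — Ohm's law: I = V / Z_total = (-149.2 - j161.7) / (920.5 - j188.4) = -0.1211 - j0.2004 A.
Step 7 — Convert to polar: |I| = 0.2341 A, ∠I = -121.1°.

I = 0.2341∠-121.1° A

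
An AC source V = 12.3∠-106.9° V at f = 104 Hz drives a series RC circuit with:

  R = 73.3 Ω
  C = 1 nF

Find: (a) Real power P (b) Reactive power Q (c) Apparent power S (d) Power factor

Step 1 — Angular frequency: ω = 2π·f = 2π·104 = 653.5 rad/s.
Step 2 — Component impedances:
  R: Z = R = 73.3 Ω
  C: Z = 1/(jωC) = -j/(ω·C) = 0 - j1.53e+06 Ω
Step 3 — Series combination: Z_total = R + C = 73.3 - j1.53e+06 Ω = 1.53e+06∠-90.0° Ω.
Step 4 — Source phasor: V = 12.3∠-106.9° V = -3.576 - j11.77 V.
Step 5 — Current: I = V / Z = 7.69e-06 - j2.337e-06 A = 8.037e-06∠-16.9° A.
Step 6 — Complex power: S = V·I* = 4.735e-09 - j9.886e-05 VA.
Step 7 — Real power: P = Re(S) = 4.735e-09 W.
Step 8 — Reactive power: Q = Im(S) = -9.886e-05 VAR.
Step 9 — Apparent power: |S| = 9.886e-05 VA.
Step 10 — Power factor: PF = P/|S| = 4.79e-05 (leading).

(a) P = 4.735e-09 W  (b) Q = -9.886e-05 VAR  (c) S = 9.886e-05 VA  (d) PF = 4.79e-05 (leading)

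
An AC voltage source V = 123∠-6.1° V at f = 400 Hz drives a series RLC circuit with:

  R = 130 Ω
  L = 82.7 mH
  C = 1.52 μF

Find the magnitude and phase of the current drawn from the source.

Step 1 — Angular frequency: ω = 2π·f = 2π·400 = 2513 rad/s.
Step 2 — Component impedances:
  R: Z = R = 130 Ω
  L: Z = jωL = j·2513·0.0827 = 0 + j207.8 Ω
  C: Z = 1/(jωC) = -j/(ω·C) = 0 - j261.8 Ω
Step 3 — Series combination: Z_total = R + L + C = 130 - j53.92 Ω = 140.7∠-22.5° Ω.
Step 4 — Source phasor: V = 123∠-6.1° V = 122.3 - j13.07 V.
Step 5 — Ohm's law: I = V / Z_total = (122.3 - j13.07) / (130 - j53.92) = 0.8383 + j0.2472 A.
Step 6 — Convert to polar: |I| = 0.874 A, ∠I = 16.4°.

I = 0.874∠16.4° A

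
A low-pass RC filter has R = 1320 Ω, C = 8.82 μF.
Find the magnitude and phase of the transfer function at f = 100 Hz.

Step 1 — Angular frequency: ω = 2π·100 = 628.3 rad/s.
Step 2 — Transfer function: H(jω) = 1/(1 + jωRC).
Step 3 — Denominator: 1 + jωRC = 1 + j·628.3·1320·8.82e-06 = 1 + j7.315.
Step 4 — H = 0.01834 - j0.1342.
Step 5 — Magnitude: |H| = 0.1354 (-17.4 dB); phase: φ = -82.2°.

|H| = 0.1354 (-17.4 dB), φ = -82.2°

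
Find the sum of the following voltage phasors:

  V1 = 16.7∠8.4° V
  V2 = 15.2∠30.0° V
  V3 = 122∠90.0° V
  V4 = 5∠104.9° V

Step 1 — Convert each phasor to rectangular form:
  V1 = 16.7·(cos(8.4°) + j·sin(8.4°)) = 16.52 + j2.44 V
  V2 = 15.2·(cos(30.0°) + j·sin(30.0°)) = 13.16 + j7.6 V
  V3 = 122·(cos(90.0°) + j·sin(90.0°)) = 0 + j122 V
  V4 = 5·(cos(104.9°) + j·sin(104.9°)) = -1.286 + j4.832 V
Step 2 — Sum components: V_total = 28.4 + j136.9 V.
Step 3 — Convert to polar: |V_total| = 139.8 V, ∠V_total = 78.3°.

V_total = 139.8∠78.3° V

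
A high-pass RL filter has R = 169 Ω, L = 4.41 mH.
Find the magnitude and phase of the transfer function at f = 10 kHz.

Step 1 — Angular frequency: ω = 2π·1e+04 = 6.283e+04 rad/s.
Step 2 — Transfer function: H(jω) = jωL/(R + jωL).
Step 3 — Numerator jωL = j·277.1; denominator R + jωL = 169 + j277.1.
Step 4 — H = 0.7289 + j0.4445.
Step 5 — Magnitude: |H| = 0.8537 (-1.4 dB); phase: φ = 31.4°.

|H| = 0.8537 (-1.4 dB), φ = 31.4°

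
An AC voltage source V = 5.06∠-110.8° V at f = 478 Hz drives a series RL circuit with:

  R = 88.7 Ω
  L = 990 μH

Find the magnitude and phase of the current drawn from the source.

Step 1 — Angular frequency: ω = 2π·f = 2π·478 = 3003 rad/s.
Step 2 — Component impedances:
  R: Z = R = 88.7 Ω
  L: Z = jωL = j·3003·0.00099 = 0 + j2.973 Ω
Step 3 — Series combination: Z_total = R + L = 88.7 + j2.973 Ω = 88.75∠1.9° Ω.
Step 4 — Source phasor: V = 5.06∠-110.8° V = -1.797 - j4.73 V.
Step 5 — Ohm's law: I = V / Z_total = (-1.797 - j4.73) / (88.7 + j2.973) = -0.02202 - j0.05259 A.
Step 6 — Convert to polar: |I| = 0.05701 A, ∠I = -112.7°.

I = 0.05701∠-112.7° A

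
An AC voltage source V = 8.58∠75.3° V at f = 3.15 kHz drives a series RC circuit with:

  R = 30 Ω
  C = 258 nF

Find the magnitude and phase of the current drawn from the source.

Step 1 — Angular frequency: ω = 2π·f = 2π·3150 = 1.979e+04 rad/s.
Step 2 — Component impedances:
  R: Z = R = 30 Ω
  C: Z = 1/(jωC) = -j/(ω·C) = 0 - j195.8 Ω
Step 3 — Series combination: Z_total = R + C = 30 - j195.8 Ω = 198.1∠-81.3° Ω.
Step 4 — Source phasor: V = 8.58∠75.3° V = 2.177 + j8.299 V.
Step 5 — Ohm's law: I = V / Z_total = (2.177 + j8.299) / (30 - j195.8) = -0.03974 + j0.01721 A.
Step 6 — Convert to polar: |I| = 0.04331 A, ∠I = 156.6°.

I = 0.04331∠156.6° A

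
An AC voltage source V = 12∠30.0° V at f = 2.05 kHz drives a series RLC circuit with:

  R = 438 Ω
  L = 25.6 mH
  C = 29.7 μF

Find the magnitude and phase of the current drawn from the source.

Step 1 — Angular frequency: ω = 2π·f = 2π·2050 = 1.288e+04 rad/s.
Step 2 — Component impedances:
  R: Z = R = 438 Ω
  L: Z = jωL = j·1.288e+04·0.0256 = 0 + j329.7 Ω
  C: Z = 1/(jωC) = -j/(ω·C) = 0 - j2.614 Ω
Step 3 — Series combination: Z_total = R + L + C = 438 + j327.1 Ω = 546.7∠36.8° Ω.
Step 4 — Source phasor: V = 12∠30.0° V = 10.39 + j6 V.
Step 5 — Ohm's law: I = V / Z_total = (10.39 + j6) / (438 + j327.1) = 0.0218 - j0.002582 A.
Step 6 — Convert to polar: |I| = 0.02195 A, ∠I = -6.8°.

I = 0.02195∠-6.8° A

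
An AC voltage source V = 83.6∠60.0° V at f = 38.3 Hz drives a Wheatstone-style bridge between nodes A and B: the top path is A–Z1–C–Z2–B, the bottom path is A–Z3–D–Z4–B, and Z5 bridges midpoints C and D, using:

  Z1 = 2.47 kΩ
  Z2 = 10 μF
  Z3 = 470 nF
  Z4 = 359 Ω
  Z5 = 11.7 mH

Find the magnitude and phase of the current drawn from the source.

Step 1 — Angular frequency: ω = 2π·f = 2π·38.3 = 240.6 rad/s.
Step 2 — Component impedances:
  Z1: Z = R = 2470 Ω
  Z2: Z = 1/(jωC) = -j/(ω·C) = 0 - j415.5 Ω
  Z3: Z = 1/(jωC) = -j/(ω·C) = 0 - j8841 Ω
  Z4: Z = R = 359 Ω
  Z5: Z = jωL = j·240.6·0.0117 = 0 + j2.816 Ω
Step 3 — Bridge requires nodal analysis (the Z5 bridge couples midpoints C and D, so the two paths cannot be reduced to a simple series/parallel combination). Setting node B to ground and injecting 1 A at node A, the 3-node admittance system at A, C, D solves to V_A = Z_AB = 2499 - j818.6 Ω = 2630∠-18.1° Ω.
Step 4 — Source phasor: V = 83.6∠60.0° V = 41.8 + j72.4 V.
Step 5 — Ohm's law: I = V / Z_total = (41.8 + j72.4) / (2499 - j818.6) = 0.006535 + j0.03111 A.
Step 6 — Convert to polar: |I| = 0.03179 A, ∠I = 78.1°.

I = 0.03179∠78.1° A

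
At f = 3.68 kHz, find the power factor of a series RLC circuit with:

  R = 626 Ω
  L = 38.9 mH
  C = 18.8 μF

Step 1 — Angular frequency: ω = 2π·f = 2π·3680 = 2.312e+04 rad/s.
Step 2 — Component impedances:
  R: Z = R = 626 Ω
  L: Z = jωL = j·2.312e+04·0.0389 = 0 + j899.5 Ω
  C: Z = 1/(jωC) = -j/(ω·C) = 0 - j2.3 Ω
Step 3 — Series combination: Z_total = R + L + C = 626 + j897.2 Ω = 1094∠55.1° Ω.
Step 4 — Power factor: PF = cos(φ) = Re(Z)/|Z| = 626/1094 = 0.5722.
Step 5 — Type: Im(Z) = 897.2 ⇒ lagging (phase φ = 55.1°).

PF = 0.5722 (lagging, φ = 55.1°)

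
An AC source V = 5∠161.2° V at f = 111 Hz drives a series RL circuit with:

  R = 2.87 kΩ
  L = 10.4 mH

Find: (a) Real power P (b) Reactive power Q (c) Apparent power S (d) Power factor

Step 1 — Angular frequency: ω = 2π·f = 2π·111 = 697.4 rad/s.
Step 2 — Component impedances:
  R: Z = R = 2870 Ω
  L: Z = jωL = j·697.4·0.0104 = 0 + j7.253 Ω
Step 3 — Series combination: Z_total = R + L = 2870 + j7.253 Ω = 2870∠0.1° Ω.
Step 4 — Source phasor: V = 5∠161.2° V = -4.733 + j1.611 V.
Step 5 — Current: I = V / Z = -0.001648 + j0.0005656 A = 0.001742∠161.1° A.
Step 6 — Complex power: S = V·I* = 0.008711 + j2.201e-05 VA.
Step 7 — Real power: P = Re(S) = 0.008711 W.
Step 8 — Reactive power: Q = Im(S) = 2.201e-05 VAR.
Step 9 — Apparent power: |S| = 0.008711 VA.
Step 10 — Power factor: PF = P/|S| = 1 (lagging).

(a) P = 0.008711 W  (b) Q = 2.201e-05 VAR  (c) S = 0.008711 VA  (d) PF = 1 (lagging)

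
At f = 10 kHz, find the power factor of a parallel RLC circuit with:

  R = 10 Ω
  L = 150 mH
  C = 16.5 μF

Step 1 — Angular frequency: ω = 2π·f = 2π·1e+04 = 6.283e+04 rad/s.
Step 2 — Component impedances:
  R: Z = R = 10 Ω
  L: Z = jωL = j·6.283e+04·0.15 = 0 + j9425 Ω
  C: Z = 1/(jωC) = -j/(ω·C) = 0 - j0.9646 Ω
Step 3 — Parallel combination: 1/Z_total = 1/R + 1/L + 1/C; Z_total = 0.0922 - j0.9558 Ω = 0.9602∠-84.5° Ω.
Step 4 — Power factor: PF = cos(φ) = Re(Z)/|Z| = 0.0922/0.9602 = 0.09602.
Step 5 — Type: Im(Z) = -0.9558 ⇒ leading (phase φ = -84.5°).

PF = 0.09602 (leading, φ = -84.5°)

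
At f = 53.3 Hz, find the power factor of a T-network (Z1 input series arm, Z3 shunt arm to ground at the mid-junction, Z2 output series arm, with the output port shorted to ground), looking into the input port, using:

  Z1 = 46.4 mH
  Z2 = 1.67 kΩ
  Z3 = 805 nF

Step 1 — Angular frequency: ω = 2π·f = 2π·53.3 = 334.9 rad/s.
Step 2 — Component impedances:
  Z1: Z = jωL = j·334.9·0.0464 = 0 + j15.54 Ω
  Z2: Z = R = 1670 Ω
  Z3: Z = 1/(jωC) = -j/(ω·C) = 0 - j3709 Ω
Step 3 — With the output port shorted to ground, the output series arm Z2 runs from the junction to ground; the shunt arm Z3 also runs from the junction to ground. They appear in parallel: Z3 || Z2 = 1389 - j625.1 Ω.
Step 4 — Series with input arm Z1: Z_in = Z1 + (Z3 || Z2) = 1389 - j609.6 Ω = 1516∠-23.7° Ω.
Step 5 — Power factor: PF = cos(φ) = Re(Z)/|Z| = 1388.55/1516.47 = 0.9156.
Step 6 — Type: Im(Z) = -609.6 ⇒ leading (phase φ = -23.7°).

PF = 0.9156 (leading, φ = -23.7°)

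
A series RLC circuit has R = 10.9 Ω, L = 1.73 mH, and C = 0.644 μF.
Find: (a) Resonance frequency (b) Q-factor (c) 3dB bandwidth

Step 1 — Resonance condition Im(Z)=0 gives ω₀ = 1/√(LC).
Step 2 — ω₀ = 1/√(0.00173·6.44e-07) = 2.996e+04 rad/s.
Step 3 — f₀ = ω₀/(2π) = 4768 Hz.
Step 4 — Series Q: Q = ω₀L/R = 2.996e+04·0.00173/10.9 = 4.755.
Step 5 — 3dB bandwidth: Δω = ω₀/Q = 6301 rad/s; BW = Δω/(2π) = 1003 Hz.

(a) f₀ = 4768 Hz  (b) Q = 4.755  (c) BW = 1003 Hz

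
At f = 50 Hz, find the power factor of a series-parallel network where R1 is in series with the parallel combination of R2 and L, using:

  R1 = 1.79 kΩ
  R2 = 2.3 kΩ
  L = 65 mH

Step 1 — Angular frequency: ω = 2π·f = 2π·50 = 314.2 rad/s.
Step 2 — Component impedances:
  R1: Z = R = 1790 Ω
  R2: Z = R = 2300 Ω
  L: Z = jωL = j·314.2·0.065 = 0 + j20.42 Ω
Step 3 — Parallel branch: R2 || L = 1/(1/R2 + 1/L) = 0.1813 + j20.42 Ω.
Step 4 — Series with R1: Z_total = R1 + (R2 || L) = 1790 + j20.42 Ω = 1790∠0.7° Ω.
Step 5 — Power factor: PF = cos(φ) = Re(Z)/|Z| = 1790.2/1790.3 = 0.9999.
Step 6 — Type: Im(Z) = 20.42 ⇒ lagging (phase φ = 0.7°).

PF = 0.9999 (lagging, φ = 0.7°)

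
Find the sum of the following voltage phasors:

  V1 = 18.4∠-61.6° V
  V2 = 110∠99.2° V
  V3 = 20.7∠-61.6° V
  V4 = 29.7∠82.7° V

Step 1 — Convert each phasor to rectangular form:
  V1 = 18.4·(cos(-61.6°) + j·sin(-61.6°)) = 8.751 - j16.19 V
  V2 = 110·(cos(99.2°) + j·sin(99.2°)) = -17.59 + j108.6 V
  V3 = 20.7·(cos(-61.6°) + j·sin(-61.6°)) = 9.845 - j18.21 V
  V4 = 29.7·(cos(82.7°) + j·sin(82.7°)) = 3.774 + j29.46 V
Step 2 — Sum components: V_total = 4.784 + j103.6 V.
Step 3 — Convert to polar: |V_total| = 103.8 V, ∠V_total = 87.4°.

V_total = 103.8∠87.4° V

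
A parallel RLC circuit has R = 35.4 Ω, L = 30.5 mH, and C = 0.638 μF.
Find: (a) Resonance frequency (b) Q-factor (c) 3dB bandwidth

Step 1 — Resonance: ω₀ = 1/√(LC) = 1/√(0.0305·6.38e-07) = 7169 rad/s.
Step 2 — f₀ = ω₀/(2π) = 1141 Hz.
Step 3 — Parallel Q: Q = R/(ω₀L) = 35.4/(7169·0.0305) = 0.1619.
Step 4 — Bandwidth: Δω = ω₀/Q = 4.428e+04 rad/s; BW = Δω/(2π) = 7047 Hz.

(a) f₀ = 1141 Hz  (b) Q = 0.1619  (c) BW = 7047 Hz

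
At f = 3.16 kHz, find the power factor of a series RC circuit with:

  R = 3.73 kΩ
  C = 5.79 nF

Step 1 — Angular frequency: ω = 2π·f = 2π·3160 = 1.985e+04 rad/s.
Step 2 — Component impedances:
  R: Z = R = 3730 Ω
  C: Z = 1/(jωC) = -j/(ω·C) = 0 - j8699 Ω
Step 3 — Series combination: Z_total = R + C = 3730 - j8699 Ω = 9465∠-66.8° Ω.
Step 4 — Power factor: PF = cos(φ) = Re(Z)/|Z| = 3730/9465 = 0.3941.
Step 5 — Type: Im(Z) = -8699 ⇒ leading (phase φ = -66.8°).

PF = 0.3941 (leading, φ = -66.8°)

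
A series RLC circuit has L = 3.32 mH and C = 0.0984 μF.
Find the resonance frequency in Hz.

Step 1 — Resonance condition Im(Z)=0 gives ω₀ = 1/√(LC).
Step 2 — ω₀ = 1/√(0.00332·9.84e-08) = 5.533e+04 rad/s.
Step 3 — f₀ = ω₀/(2π) = 8805 Hz.

f₀ = 8805 Hz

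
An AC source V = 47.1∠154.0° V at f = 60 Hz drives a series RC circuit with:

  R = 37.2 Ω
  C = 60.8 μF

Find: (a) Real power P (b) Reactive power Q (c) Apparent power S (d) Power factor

Step 1 — Angular frequency: ω = 2π·f = 2π·60 = 377 rad/s.
Step 2 — Component impedances:
  R: Z = R = 37.2 Ω
  C: Z = 1/(jωC) = -j/(ω·C) = 0 - j43.63 Ω
Step 3 — Series combination: Z_total = R + C = 37.2 - j43.63 Ω = 57.33∠-49.5° Ω.
Step 4 — Source phasor: V = 47.1∠154.0° V = -42.33 + j20.65 V.
Step 5 — Current: I = V / Z = -0.7531 - j0.3282 A = 0.8215∠-156.5° A.
Step 6 — Complex power: S = V·I* = 25.1 - j29.44 VA.
Step 7 — Real power: P = Re(S) = 25.1 W.
Step 8 — Reactive power: Q = Im(S) = -29.44 VAR.
Step 9 — Apparent power: |S| = 38.69 VA.
Step 10 — Power factor: PF = P/|S| = 0.6488 (leading).

(a) P = 25.1 W  (b) Q = -29.44 VAR  (c) S = 38.69 VA  (d) PF = 0.6488 (leading)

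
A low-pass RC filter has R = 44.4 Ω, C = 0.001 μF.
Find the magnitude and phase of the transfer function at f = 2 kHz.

Step 1 — Angular frequency: ω = 2π·2000 = 1.257e+04 rad/s.
Step 2 — Transfer function: H(jω) = 1/(1 + jωRC).
Step 3 — Denominator: 1 + jωRC = 1 + j·1.257e+04·44.4·1e-09 = 1 + j0.0005579.
Step 4 — H = 1 - j0.0005579.
Step 5 — Magnitude: |H| = 1 (-0.0 dB); phase: φ = -0.0°.

|H| = 1 (-0.0 dB), φ = -0.0°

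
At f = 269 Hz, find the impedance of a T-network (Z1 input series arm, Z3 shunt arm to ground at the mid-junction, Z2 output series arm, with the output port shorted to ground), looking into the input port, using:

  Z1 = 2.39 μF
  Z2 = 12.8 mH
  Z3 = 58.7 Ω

Step 1 — Angular frequency: ω = 2π·f = 2π·269 = 1690 rad/s.
Step 2 — Component impedances:
  Z1: Z = 1/(jωC) = -j/(ω·C) = 0 - j247.6 Ω
  Z2: Z = jωL = j·1690·0.0128 = 0 + j21.63 Ω
  Z3: Z = R = 58.7 Ω
Step 3 — With the output port shorted to ground, the output series arm Z2 runs from the junction to ground; the shunt arm Z3 also runs from the junction to ground. They appear in parallel: Z3 || Z2 = 7.02 + j19.05 Ω.
Step 4 — Series with input arm Z1: Z_in = Z1 + (Z3 || Z2) = 7.02 - j228.5 Ω = 228.6∠-88.2° Ω.

Z = 7.02 - j228.5 Ω = 228.6∠-88.2° Ω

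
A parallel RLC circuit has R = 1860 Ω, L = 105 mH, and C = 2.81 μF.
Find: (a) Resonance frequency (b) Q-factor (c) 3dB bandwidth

Step 1 — Resonance: ω₀ = 1/√(LC) = 1/√(0.105·2.81e-06) = 1841 rad/s.
Step 2 — f₀ = ω₀/(2π) = 293 Hz.
Step 3 — Parallel Q: Q = R/(ω₀L) = 1860/(1841·0.105) = 9.622.
Step 4 — Bandwidth: Δω = ω₀/Q = 191.3 rad/s; BW = Δω/(2π) = 30.45 Hz.

(a) f₀ = 293 Hz  (b) Q = 9.622  (c) BW = 30.45 Hz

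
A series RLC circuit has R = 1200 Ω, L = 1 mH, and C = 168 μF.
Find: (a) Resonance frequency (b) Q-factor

Step 1 — Resonance condition Im(Z)=0 gives ω₀ = 1/√(LC).
Step 2 — ω₀ = 1/√(0.001·0.000168) = 2440 rad/s.
Step 3 — f₀ = ω₀/(2π) = 388.3 Hz.
Step 4 — Series Q: Q = ω₀L/R = 2440·0.001/1200 = 0.002033.

(a) f₀ = 388.3 Hz  (b) Q = 0.002033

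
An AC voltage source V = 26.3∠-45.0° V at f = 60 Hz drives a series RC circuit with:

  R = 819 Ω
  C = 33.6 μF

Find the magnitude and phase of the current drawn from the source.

Step 1 — Angular frequency: ω = 2π·f = 2π·60 = 377 rad/s.
Step 2 — Component impedances:
  R: Z = R = 819 Ω
  C: Z = 1/(jωC) = -j/(ω·C) = 0 - j78.95 Ω
Step 3 — Series combination: Z_total = R + C = 819 - j78.95 Ω = 822.8∠-5.5° Ω.
Step 4 — Source phasor: V = 26.3∠-45.0° V = 18.6 - j18.6 V.
Step 5 — Ohm's law: I = V / Z_total = (18.6 - j18.6) / (819 - j78.95) = 0.02467 - j0.02033 A.
Step 6 — Convert to polar: |I| = 0.03196 A, ∠I = -39.5°.

I = 0.03196∠-39.5° A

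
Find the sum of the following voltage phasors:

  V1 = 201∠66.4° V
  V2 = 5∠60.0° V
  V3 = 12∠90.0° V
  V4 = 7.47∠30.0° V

Step 1 — Convert each phasor to rectangular form:
  V1 = 201·(cos(66.4°) + j·sin(66.4°)) = 80.47 + j184.2 V
  V2 = 5·(cos(60.0°) + j·sin(60.0°)) = 2.5 + j4.33 V
  V3 = 12·(cos(90.0°) + j·sin(90.0°)) = 0 + j12 V
  V4 = 7.47·(cos(30.0°) + j·sin(30.0°)) = 6.469 + j3.735 V
Step 2 — Sum components: V_total = 89.44 + j204.3 V.
Step 3 — Convert to polar: |V_total| = 223 V, ∠V_total = 66.4°.

V_total = 223∠66.4° V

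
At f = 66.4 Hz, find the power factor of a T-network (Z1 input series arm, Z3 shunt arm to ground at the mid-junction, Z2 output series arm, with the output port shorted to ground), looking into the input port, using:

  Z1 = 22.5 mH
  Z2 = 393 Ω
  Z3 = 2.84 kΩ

Step 1 — Angular frequency: ω = 2π·f = 2π·66.4 = 417.2 rad/s.
Step 2 — Component impedances:
  Z1: Z = jωL = j·417.2·0.0225 = 0 + j9.387 Ω
  Z2: Z = R = 393 Ω
  Z3: Z = R = 2840 Ω
Step 3 — With the output port shorted to ground, the output series arm Z2 runs from the junction to ground; the shunt arm Z3 also runs from the junction to ground. They appear in parallel: Z3 || Z2 = 345.2 Ω.
Step 4 — Series with input arm Z1: Z_in = Z1 + (Z3 || Z2) = 345.2 + j9.387 Ω = 345.4∠1.6° Ω.
Step 5 — Power factor: PF = cos(φ) = Re(Z)/|Z| = 345.227/345.355 = 0.9996.
Step 6 — Type: Im(Z) = 9.387 ⇒ lagging (phase φ = 1.6°).

PF = 0.9996 (lagging, φ = 1.6°)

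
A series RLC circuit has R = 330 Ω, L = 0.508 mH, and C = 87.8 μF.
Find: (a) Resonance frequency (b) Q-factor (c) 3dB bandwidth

Step 1 — Resonance: ω₀ = 1/√(LC) = 1/√(0.000508·8.78e-05) = 4735 rad/s.
Step 2 — f₀ = ω₀/(2π) = 753.6 Hz.
Step 3 — Series Q: Q = ω₀L/R = 4735·0.000508/330 = 0.007289.
Step 4 — Bandwidth: Δω = ω₀/Q = 6.496e+05 rad/s; BW = Δω/(2π) = 1.034e+05 Hz.

(a) f₀ = 753.6 Hz  (b) Q = 0.007289  (c) BW = 1.034e+05 Hz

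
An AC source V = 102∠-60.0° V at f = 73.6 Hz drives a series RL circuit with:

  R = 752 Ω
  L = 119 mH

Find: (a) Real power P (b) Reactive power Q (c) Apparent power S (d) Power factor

Step 1 — Angular frequency: ω = 2π·f = 2π·73.6 = 462.4 rad/s.
Step 2 — Component impedances:
  R: Z = R = 752 Ω
  L: Z = jωL = j·462.4·0.119 = 0 + j55.03 Ω
Step 3 — Series combination: Z_total = R + L = 752 + j55.03 Ω = 754∠4.2° Ω.
Step 4 — Source phasor: V = 102∠-60.0° V = 51 - j88.33 V.
Step 5 — Current: I = V / Z = 0.05891 - j0.1218 A = 0.1353∠-64.2° A.
Step 6 — Complex power: S = V·I* = 13.76 + j1.007 VA.
Step 7 — Real power: P = Re(S) = 13.76 W.
Step 8 — Reactive power: Q = Im(S) = 1.007 VAR.
Step 9 — Apparent power: |S| = 13.8 VA.
Step 10 — Power factor: PF = P/|S| = 0.9973 (lagging).

(a) P = 13.76 W  (b) Q = 1.007 VAR  (c) S = 13.8 VA  (d) PF = 0.9973 (lagging)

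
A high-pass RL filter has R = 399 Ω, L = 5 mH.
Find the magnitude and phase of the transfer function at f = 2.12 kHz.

Step 1 — Angular frequency: ω = 2π·2120 = 1.332e+04 rad/s.
Step 2 — Transfer function: H(jω) = jωL/(R + jωL).
Step 3 — Numerator jωL = j·66.6; denominator R + jωL = 399 + j66.6.
Step 4 — H = 0.02711 + j0.1624.
Step 5 — Magnitude: |H| = 0.1646 (-15.7 dB); phase: φ = 80.5°.

|H| = 0.1646 (-15.7 dB), φ = 80.5°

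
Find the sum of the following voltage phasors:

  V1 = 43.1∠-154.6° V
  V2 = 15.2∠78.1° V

Step 1 — Convert each phasor to rectangular form:
  V1 = 43.1·(cos(-154.6°) + j·sin(-154.6°)) = -38.93 - j18.49 V
  V2 = 15.2·(cos(78.1°) + j·sin(78.1°)) = 3.134 + j14.87 V
Step 2 — Sum components: V_total = -35.8 - j3.614 V.
Step 3 — Convert to polar: |V_total| = 35.98 V, ∠V_total = -174.2°.

V_total = 35.98∠-174.2° V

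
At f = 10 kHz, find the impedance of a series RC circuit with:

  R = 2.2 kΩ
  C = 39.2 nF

Step 1 — Angular frequency: ω = 2π·f = 2π·1e+04 = 6.283e+04 rad/s.
Step 2 — Component impedances:
  R: Z = R = 2200 Ω
  C: Z = 1/(jωC) = -j/(ω·C) = 0 - j406 Ω
Step 3 — Series combination: Z_total = R + C = 2200 - j406 Ω = 2237∠-10.5° Ω.

Z = 2200 - j406 Ω = 2237∠-10.5° Ω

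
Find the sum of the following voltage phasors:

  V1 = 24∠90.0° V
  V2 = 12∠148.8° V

Step 1 — Convert each phasor to rectangular form:
  V1 = 24·(cos(90.0°) + j·sin(90.0°)) = 0 + j24 V
  V2 = 12·(cos(148.8°) + j·sin(148.8°)) = -10.26 + j6.216 V
Step 2 — Sum components: V_total = -10.26 + j30.22 V.
Step 3 — Convert to polar: |V_total| = 31.91 V, ∠V_total = 108.8°.

V_total = 31.91∠108.8° V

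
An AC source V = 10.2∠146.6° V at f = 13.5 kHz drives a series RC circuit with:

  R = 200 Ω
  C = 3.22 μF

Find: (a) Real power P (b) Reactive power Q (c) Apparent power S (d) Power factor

Step 1 — Angular frequency: ω = 2π·f = 2π·1.35e+04 = 8.482e+04 rad/s.
Step 2 — Component impedances:
  R: Z = R = 200 Ω
  C: Z = 1/(jωC) = -j/(ω·C) = 0 - j3.661 Ω
Step 3 — Series combination: Z_total = R + C = 200 - j3.661 Ω = 200∠-1.0° Ω.
Step 4 — Source phasor: V = 10.2∠146.6° V = -8.515 + j5.615 V.
Step 5 — Current: I = V / Z = -0.04308 + j0.02729 A = 0.05099∠147.6° A.
Step 6 — Complex power: S = V·I* = 0.52 - j0.00952 VA.
Step 7 — Real power: P = Re(S) = 0.52 W.
Step 8 — Reactive power: Q = Im(S) = -0.00952 VAR.
Step 9 — Apparent power: |S| = 0.5201 VA.
Step 10 — Power factor: PF = P/|S| = 0.9998 (leading).

(a) P = 0.52 W  (b) Q = -0.00952 VAR  (c) S = 0.5201 VA  (d) PF = 0.9998 (leading)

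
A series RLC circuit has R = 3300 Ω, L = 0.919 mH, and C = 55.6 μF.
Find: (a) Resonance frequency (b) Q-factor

Step 1 — Resonance condition Im(Z)=0 gives ω₀ = 1/√(LC).
Step 2 — ω₀ = 1/√(0.000919·5.56e-05) = 4424 rad/s.
Step 3 — f₀ = ω₀/(2π) = 704.1 Hz.
Step 4 — Series Q: Q = ω₀L/R = 4424·0.000919/3300 = 0.001232.

(a) f₀ = 704.1 Hz  (b) Q = 0.001232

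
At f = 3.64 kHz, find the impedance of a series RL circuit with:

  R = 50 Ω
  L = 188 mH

Step 1 — Angular frequency: ω = 2π·f = 2π·3640 = 2.287e+04 rad/s.
Step 2 — Component impedances:
  R: Z = R = 50 Ω
  L: Z = jωL = j·2.287e+04·0.188 = 0 + j4300 Ω
Step 3 — Series combination: Z_total = R + L = 50 + j4300 Ω = 4300∠89.3° Ω.

Z = 50 + j4300 Ω = 4300∠89.3° Ω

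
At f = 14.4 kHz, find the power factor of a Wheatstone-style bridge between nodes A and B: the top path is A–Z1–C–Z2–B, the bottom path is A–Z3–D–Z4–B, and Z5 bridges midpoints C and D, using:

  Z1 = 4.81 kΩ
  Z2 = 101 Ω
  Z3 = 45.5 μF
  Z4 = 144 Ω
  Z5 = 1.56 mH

Step 1 — Angular frequency: ω = 2π·f = 2π·1.44e+04 = 9.048e+04 rad/s.
Step 2 — Component impedances:
  Z1: Z = R = 4810 Ω
  Z2: Z = R = 101 Ω
  Z3: Z = 1/(jωC) = -j/(ω·C) = 0 - j0.2429 Ω
  Z4: Z = R = 144 Ω
  Z5: Z = jωL = j·9.048e+04·0.00156 = 0 + j141.1 Ω
Step 3 — Bridge requires nodal analysis (the Z5 bridge couples midpoints C and D, so the two paths cannot be reduced to a simple series/parallel combination). Setting node B to ground and injecting 1 A at node A, the 3-node admittance system at A, C, D solves to V_A = Z_AB = 80.96 + j35.44 Ω = 88.38∠23.6° Ω.
Step 4 — Power factor: PF = cos(φ) = Re(Z)/|Z| = 80.96/88.377 = 0.9161.
Step 5 — Type: Im(Z) = 35.44 ⇒ lagging (phase φ = 23.6°).

PF = 0.9161 (lagging, φ = 23.6°)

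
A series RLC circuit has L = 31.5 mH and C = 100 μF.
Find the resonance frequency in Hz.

Step 1 — Resonance condition Im(Z)=0 gives ω₀ = 1/√(LC).
Step 2 — ω₀ = 1/√(0.0315·0.0001) = 563.4 rad/s.
Step 3 — f₀ = ω₀/(2π) = 89.67 Hz.

f₀ = 89.67 Hz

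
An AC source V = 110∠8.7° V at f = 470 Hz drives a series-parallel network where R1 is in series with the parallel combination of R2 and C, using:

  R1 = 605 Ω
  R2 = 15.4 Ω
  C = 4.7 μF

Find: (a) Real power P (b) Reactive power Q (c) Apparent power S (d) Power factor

Step 1 — Angular frequency: ω = 2π·f = 2π·470 = 2953 rad/s.
Step 2 — Component impedances:
  R1: Z = R = 605 Ω
  R2: Z = R = 15.4 Ω
  C: Z = 1/(jωC) = -j/(ω·C) = 0 - j72.05 Ω
Step 3 — Parallel branch: R2 || C = 1/(1/R2 + 1/C) = 14.73 - j3.148 Ω.
Step 4 — Series with R1: Z_total = R1 + (R2 || C) = 619.7 - j3.148 Ω = 619.7∠-0.3° Ω.
Step 5 — Source phasor: V = 110∠8.7° V = 108.7 + j16.64 V.
Step 6 — Current: I = V / Z = 0.1753 + j0.02774 A = 0.1775∠9.0° A.
Step 7 — Complex power: S = V·I* = 19.52 - j0.09917 VA.
Step 8 — Real power: P = Re(S) = 19.52 W.
Step 9 — Reactive power: Q = Im(S) = -0.09917 VAR.
Step 10 — Apparent power: |S| = 19.52 VA.
Step 11 — Power factor: PF = P/|S| = 1 (leading).

(a) P = 19.52 W  (b) Q = -0.09917 VAR  (c) S = 19.52 VA  (d) PF = 1 (leading)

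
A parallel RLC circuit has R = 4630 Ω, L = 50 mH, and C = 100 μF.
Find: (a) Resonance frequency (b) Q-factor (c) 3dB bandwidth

Step 1 — Resonance: ω₀ = 1/√(LC) = 1/√(0.05·0.0001) = 447.2 rad/s.
Step 2 — f₀ = ω₀/(2π) = 71.18 Hz.
Step 3 — Parallel Q: Q = R/(ω₀L) = 4630/(447.2·0.05) = 207.1.
Step 4 — Bandwidth: Δω = ω₀/Q = 2.16 rad/s; BW = Δω/(2π) = 0.3437 Hz.

(a) f₀ = 71.18 Hz  (b) Q = 207.1  (c) BW = 0.3437 Hz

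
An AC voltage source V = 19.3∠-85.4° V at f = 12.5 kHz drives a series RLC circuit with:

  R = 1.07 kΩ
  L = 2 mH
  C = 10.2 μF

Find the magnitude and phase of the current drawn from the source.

Step 1 — Angular frequency: ω = 2π·f = 2π·1.25e+04 = 7.854e+04 rad/s.
Step 2 — Component impedances:
  R: Z = R = 1070 Ω
  L: Z = jωL = j·7.854e+04·0.002 = 0 + j157.1 Ω
  C: Z = 1/(jωC) = -j/(ω·C) = 0 - j1.248 Ω
Step 3 — Series combination: Z_total = R + L + C = 1070 + j155.8 Ω = 1081∠8.3° Ω.
Step 4 — Source phasor: V = 19.3∠-85.4° V = 1.548 - j19.24 V.
Step 5 — Ohm's law: I = V / Z_total = (1.548 - j19.24) / (1070 + j155.8) = -0.001148 - j0.01781 A.
Step 6 — Convert to polar: |I| = 0.01785 A, ∠I = -93.7°.

I = 0.01785∠-93.7° A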